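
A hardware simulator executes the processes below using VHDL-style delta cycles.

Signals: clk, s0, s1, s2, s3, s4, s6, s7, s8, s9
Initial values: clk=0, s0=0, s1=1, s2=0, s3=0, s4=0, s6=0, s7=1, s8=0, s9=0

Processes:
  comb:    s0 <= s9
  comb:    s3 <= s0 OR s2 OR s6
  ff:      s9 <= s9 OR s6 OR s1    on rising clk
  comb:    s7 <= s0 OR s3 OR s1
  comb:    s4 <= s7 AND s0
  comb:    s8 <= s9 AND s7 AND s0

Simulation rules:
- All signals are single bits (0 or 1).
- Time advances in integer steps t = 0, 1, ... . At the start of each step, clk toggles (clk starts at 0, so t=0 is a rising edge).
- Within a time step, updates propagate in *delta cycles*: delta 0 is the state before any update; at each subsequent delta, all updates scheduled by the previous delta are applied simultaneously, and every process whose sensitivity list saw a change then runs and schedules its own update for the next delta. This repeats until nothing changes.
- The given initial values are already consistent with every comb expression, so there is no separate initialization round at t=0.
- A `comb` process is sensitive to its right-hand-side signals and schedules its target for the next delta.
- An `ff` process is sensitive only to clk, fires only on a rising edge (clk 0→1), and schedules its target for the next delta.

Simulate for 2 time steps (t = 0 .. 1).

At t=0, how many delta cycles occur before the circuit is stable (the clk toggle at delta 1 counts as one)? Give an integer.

4

t0.Δ0 s1=1 s6=0 s8=0 s4=0 s0=0 clk=0 s7=1 s2=0 s3=0 s9=0
t0.Δ1 s1=1 s6=0 s8=0 s4=0 s0=0 clk=1 s7=1 s2=0 s3=0 s9=0
t0.Δ2 s1=1 s6=0 s8=0 s4=0 s0=0 clk=1 s7=1 s2=0 s3=0 s9=1
t0.Δ3 s1=1 s6=0 s8=0 s4=0 s0=1 clk=1 s7=1 s2=0 s3=0 s9=1
t0.Δ4 s1=1 s6=0 s8=1 s4=1 s0=1 clk=1 s7=1 s2=0 s3=1 s9=1
t1.Δ0 s1=1 s6=0 s8=1 s4=1 s0=1 clk=1 s7=1 s2=0 s3=1 s9=1
t1.Δ1 s1=1 s6=0 s8=1 s4=1 s0=1 clk=0 s7=1 s2=0 s3=1 s9=1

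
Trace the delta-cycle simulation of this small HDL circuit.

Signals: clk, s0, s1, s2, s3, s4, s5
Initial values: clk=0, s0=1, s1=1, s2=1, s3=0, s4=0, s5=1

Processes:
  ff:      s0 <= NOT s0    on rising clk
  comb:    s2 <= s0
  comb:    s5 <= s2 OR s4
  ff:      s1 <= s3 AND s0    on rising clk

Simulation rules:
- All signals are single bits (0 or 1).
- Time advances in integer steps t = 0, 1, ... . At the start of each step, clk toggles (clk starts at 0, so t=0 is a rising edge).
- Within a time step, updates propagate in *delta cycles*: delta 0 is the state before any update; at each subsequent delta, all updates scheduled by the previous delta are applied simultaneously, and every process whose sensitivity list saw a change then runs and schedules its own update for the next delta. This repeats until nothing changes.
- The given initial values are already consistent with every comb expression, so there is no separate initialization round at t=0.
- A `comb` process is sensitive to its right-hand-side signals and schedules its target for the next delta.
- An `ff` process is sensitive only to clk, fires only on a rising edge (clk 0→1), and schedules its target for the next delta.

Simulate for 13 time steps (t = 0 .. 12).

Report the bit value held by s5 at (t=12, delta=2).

1

t=0 Δ0: s0=1 s1=1 s2=1 s3=0 s4=0 clk=0 s5=1
  Δ1: clk:0→1
  Δ2: s0:1→0, s1:1→0
  Δ3: s2:1→0
  Δ4: s5:1→0
  (4Δ to stable)
t=1 Δ0: s0=0 s1=0 s2=0 s3=0 s4=0 clk=1 s5=0
  Δ1: clk:1→0
  (1Δ to stable)
t=2 Δ0: s0=0 s1=0 s2=0 s3=0 s4=0 clk=0 s5=0
  Δ1: clk:0→1
  Δ2: s0:0→1
  Δ3: s2:0→1
  Δ4: s5:0→1
  (4Δ to stable)
t=3 Δ0: s0=1 s1=0 s2=1 s3=0 s4=0 clk=1 s5=1
  Δ1: clk:1→0
  (1Δ to stable)
t=4 Δ0: s0=1 s1=0 s2=1 s3=0 s4=0 clk=0 s5=1
  Δ1: clk:0→1
  Δ2: s0:1→0
  Δ3: s2:1→0
  Δ4: s5:1→0
  (4Δ to stable)
t=5 Δ0: s0=0 s1=0 s2=0 s3=0 s4=0 clk=1 s5=0
  Δ1: clk:1→0
  (1Δ to stable)
t=6 Δ0: s0=0 s1=0 s2=0 s3=0 s4=0 clk=0 s5=0
  Δ1: clk:0→1
  Δ2: s0:0→1
  Δ3: s2:0→1
  Δ4: s5:0→1
  (4Δ to stable)
t=7 Δ0: s0=1 s1=0 s2=1 s3=0 s4=0 clk=1 s5=1
  Δ1: clk:1→0
  (1Δ to stable)
t=8 Δ0: s0=1 s1=0 s2=1 s3=0 s4=0 clk=0 s5=1
  Δ1: clk:0→1
  Δ2: s0:1→0
  Δ3: s2:1→0
  Δ4: s5:1→0
  (4Δ to stable)
t=9 Δ0: s0=0 s1=0 s2=0 s3=0 s4=0 clk=1 s5=0
  Δ1: clk:1→0
  (1Δ to stable)
t=10 Δ0: s0=0 s1=0 s2=0 s3=0 s4=0 clk=0 s5=0
  Δ1: clk:0→1
  Δ2: s0:0→1
  Δ3: s2:0→1
  Δ4: s5:0→1
  (4Δ to stable)
t=11 Δ0: s0=1 s1=0 s2=1 s3=0 s4=0 clk=1 s5=1
  Δ1: clk:1→0
  (1Δ to stable)
t=12 Δ0: s0=1 s1=0 s2=1 s3=0 s4=0 clk=0 s5=1
  Δ1: clk:0→1
  Δ2: s0:1→0
  Δ3: s2:1→0
  Δ4: s5:1→0
  (4Δ to stable)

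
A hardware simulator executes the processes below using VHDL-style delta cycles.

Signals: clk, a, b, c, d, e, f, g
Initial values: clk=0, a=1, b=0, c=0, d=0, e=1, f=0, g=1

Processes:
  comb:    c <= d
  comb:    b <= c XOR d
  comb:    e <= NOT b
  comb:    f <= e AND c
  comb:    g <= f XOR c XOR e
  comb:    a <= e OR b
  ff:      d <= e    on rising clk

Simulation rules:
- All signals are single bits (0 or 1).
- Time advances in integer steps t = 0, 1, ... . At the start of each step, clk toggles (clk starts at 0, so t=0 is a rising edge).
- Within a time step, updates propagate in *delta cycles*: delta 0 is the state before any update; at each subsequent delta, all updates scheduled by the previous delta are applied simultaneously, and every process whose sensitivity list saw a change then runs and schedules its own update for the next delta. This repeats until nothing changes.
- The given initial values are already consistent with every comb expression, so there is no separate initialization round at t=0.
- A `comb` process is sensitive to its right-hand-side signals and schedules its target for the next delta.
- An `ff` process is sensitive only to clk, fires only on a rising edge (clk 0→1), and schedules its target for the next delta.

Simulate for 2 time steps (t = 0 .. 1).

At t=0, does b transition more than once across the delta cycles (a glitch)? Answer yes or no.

[bits: a,g,c,b,e,f,d,clk]
t=0: Δ0=11001000 Δ1=11001001 Δ2=11001011 Δ3=11111011 Δ4=10100111 Δ5=00101011 Δ6=10101111 Δ7=11101111 | 7Δ
t=1: Δ0=11101111 Δ1=11101110 | 1Δ

yes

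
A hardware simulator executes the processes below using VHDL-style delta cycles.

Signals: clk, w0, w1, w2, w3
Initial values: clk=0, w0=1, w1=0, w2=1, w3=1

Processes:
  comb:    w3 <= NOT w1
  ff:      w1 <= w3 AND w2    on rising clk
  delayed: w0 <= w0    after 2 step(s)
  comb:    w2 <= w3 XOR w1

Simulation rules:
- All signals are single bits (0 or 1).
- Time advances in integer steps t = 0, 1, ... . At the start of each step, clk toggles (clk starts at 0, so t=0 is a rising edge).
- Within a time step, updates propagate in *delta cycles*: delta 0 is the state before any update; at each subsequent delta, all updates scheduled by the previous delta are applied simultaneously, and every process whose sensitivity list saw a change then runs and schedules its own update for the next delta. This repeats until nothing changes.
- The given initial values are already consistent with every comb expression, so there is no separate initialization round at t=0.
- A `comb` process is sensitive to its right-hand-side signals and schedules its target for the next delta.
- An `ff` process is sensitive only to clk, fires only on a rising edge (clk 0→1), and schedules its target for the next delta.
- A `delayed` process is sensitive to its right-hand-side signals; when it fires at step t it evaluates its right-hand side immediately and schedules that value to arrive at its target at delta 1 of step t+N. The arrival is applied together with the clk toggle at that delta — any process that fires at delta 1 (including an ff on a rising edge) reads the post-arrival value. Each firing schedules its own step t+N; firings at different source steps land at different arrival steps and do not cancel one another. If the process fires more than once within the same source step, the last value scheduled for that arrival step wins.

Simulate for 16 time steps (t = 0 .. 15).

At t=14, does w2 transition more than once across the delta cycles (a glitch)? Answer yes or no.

yes

t=0 Δ0: w0=1 w1=0 w3=1 w2=1 clk=0
  Δ1: clk:0→1
  Δ2: w1:0→1
  Δ3: w3:1→0, w2:1→0
  Δ4: w2:0→1
  (4Δ to stable)
t=1 Δ0: w0=1 w1=1 w3=0 w2=1 clk=1
  Δ1: clk:1→0
  (1Δ to stable)
t=2 Δ0: w0=1 w1=1 w3=0 w2=1 clk=0
  Δ1: clk:0→1
  Δ2: w1:1→0
  Δ3: w3:0→1, w2:1→0
  Δ4: w2:0→1
  (4Δ to stable)
t=3 Δ0: w0=1 w1=0 w3=1 w2=1 clk=1
  Δ1: clk:1→0
  (1Δ to stable)
t=4 Δ0: w0=1 w1=0 w3=1 w2=1 clk=0
  Δ1: clk:0→1
  Δ2: w1:0→1
  Δ3: w3:1→0, w2:1→0
  Δ4: w2:0→1
  (4Δ to stable)
t=5 Δ0: w0=1 w1=1 w3=0 w2=1 clk=1
  Δ1: clk:1→0
  (1Δ to stable)
t=6 Δ0: w0=1 w1=1 w3=0 w2=1 clk=0
  Δ1: clk:0→1
  Δ2: w1:1→0
  Δ3: w3:0→1, w2:1→0
  Δ4: w2:0→1
  (4Δ to stable)
t=7 Δ0: w0=1 w1=0 w3=1 w2=1 clk=1
  Δ1: clk:1→0
  (1Δ to stable)
t=8 Δ0: w0=1 w1=0 w3=1 w2=1 clk=0
  Δ1: clk:0→1
  Δ2: w1:0→1
  Δ3: w3:1→0, w2:1→0
  Δ4: w2:0→1
  (4Δ to stable)
t=9 Δ0: w0=1 w1=1 w3=0 w2=1 clk=1
  Δ1: clk:1→0
  (1Δ to stable)
t=10 Δ0: w0=1 w1=1 w3=0 w2=1 clk=0
  Δ1: clk:0→1
  Δ2: w1:1→0
  Δ3: w3:0→1, w2:1→0
  Δ4: w2:0→1
  (4Δ to stable)
t=11 Δ0: w0=1 w1=0 w3=1 w2=1 clk=1
  Δ1: clk:1→0
  (1Δ to stable)
t=12 Δ0: w0=1 w1=0 w3=1 w2=1 clk=0
  Δ1: clk:0→1
  Δ2: w1:0→1
  Δ3: w3:1→0, w2:1→0
  Δ4: w2:0→1
  (4Δ to stable)
t=13 Δ0: w0=1 w1=1 w3=0 w2=1 clk=1
  Δ1: clk:1→0
  (1Δ to stable)
t=14 Δ0: w0=1 w1=1 w3=0 w2=1 clk=0
  Δ1: clk:0→1
  Δ2: w1:1→0
  Δ3: w3:0→1, w2:1→0
  Δ4: w2:0→1
  (4Δ to stable)
t=15 Δ0: w0=1 w1=0 w3=1 w2=1 clk=1
  Δ1: clk:1→0
  (1Δ to stable)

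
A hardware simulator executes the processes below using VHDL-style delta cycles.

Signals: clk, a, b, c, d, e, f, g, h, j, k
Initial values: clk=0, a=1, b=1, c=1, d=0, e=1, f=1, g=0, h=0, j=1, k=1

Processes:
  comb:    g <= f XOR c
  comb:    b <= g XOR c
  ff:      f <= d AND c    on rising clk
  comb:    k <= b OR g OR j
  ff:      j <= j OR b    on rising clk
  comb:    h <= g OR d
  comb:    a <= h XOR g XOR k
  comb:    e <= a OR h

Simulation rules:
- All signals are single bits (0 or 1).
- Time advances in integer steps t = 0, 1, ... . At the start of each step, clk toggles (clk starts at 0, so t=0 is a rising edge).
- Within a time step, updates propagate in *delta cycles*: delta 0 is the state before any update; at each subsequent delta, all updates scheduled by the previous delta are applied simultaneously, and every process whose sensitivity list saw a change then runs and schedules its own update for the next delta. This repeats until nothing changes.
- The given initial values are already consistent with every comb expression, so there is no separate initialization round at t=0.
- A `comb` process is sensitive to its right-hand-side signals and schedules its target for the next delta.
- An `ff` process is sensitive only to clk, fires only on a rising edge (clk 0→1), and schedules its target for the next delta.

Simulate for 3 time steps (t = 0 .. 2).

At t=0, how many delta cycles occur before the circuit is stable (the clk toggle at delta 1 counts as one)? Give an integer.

5

t=0 Δ0: clk=0 e=1 g=0 j=1 b=1 h=0 f=1 k=1 d=0 a=1 c=1
  Δ1: clk:0→1
  Δ2: f:1→0
  Δ3: g:0→1
  Δ4: b:1→0, h:0→1, a:1→0
  Δ5: a:0→1
  (5Δ to stable)
t=1 Δ0: clk=1 e=1 g=1 j=1 b=0 h=1 f=0 k=1 d=0 a=1 c=1
  Δ1: clk:1→0
  (1Δ to stable)
t=2 Δ0: clk=0 e=1 g=1 j=1 b=0 h=1 f=0 k=1 d=0 a=1 c=1
  Δ1: clk:0→1
  (1Δ to stable)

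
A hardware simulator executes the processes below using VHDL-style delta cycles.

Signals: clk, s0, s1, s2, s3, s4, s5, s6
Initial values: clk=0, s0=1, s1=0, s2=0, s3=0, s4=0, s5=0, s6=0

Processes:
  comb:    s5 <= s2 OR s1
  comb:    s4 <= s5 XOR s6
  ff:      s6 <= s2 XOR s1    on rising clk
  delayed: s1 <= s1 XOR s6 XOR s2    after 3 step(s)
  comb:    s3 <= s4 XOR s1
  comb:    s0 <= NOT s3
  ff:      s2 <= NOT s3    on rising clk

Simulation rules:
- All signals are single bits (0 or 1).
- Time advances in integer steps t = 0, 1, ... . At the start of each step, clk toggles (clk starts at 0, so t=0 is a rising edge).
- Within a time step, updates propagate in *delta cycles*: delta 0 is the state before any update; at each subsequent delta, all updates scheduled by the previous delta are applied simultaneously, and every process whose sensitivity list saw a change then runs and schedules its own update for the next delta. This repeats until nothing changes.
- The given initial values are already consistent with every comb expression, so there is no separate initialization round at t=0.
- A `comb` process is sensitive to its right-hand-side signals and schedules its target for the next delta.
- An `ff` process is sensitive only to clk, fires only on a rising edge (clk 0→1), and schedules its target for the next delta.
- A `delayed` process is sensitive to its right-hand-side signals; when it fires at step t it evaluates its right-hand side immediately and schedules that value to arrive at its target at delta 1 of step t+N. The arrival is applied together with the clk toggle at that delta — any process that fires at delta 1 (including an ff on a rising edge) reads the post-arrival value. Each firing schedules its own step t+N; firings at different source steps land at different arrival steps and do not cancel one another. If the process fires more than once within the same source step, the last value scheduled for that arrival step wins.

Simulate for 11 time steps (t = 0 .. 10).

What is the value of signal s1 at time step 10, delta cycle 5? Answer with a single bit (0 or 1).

t=0 Δ0: s1=0 s4=0 s6=0 clk=0 s3=0 s2=0 s0=1 s5=0
  Δ1: clk:0→1
  Δ2: s2:0→1
  Δ3: s5:0→1
  Δ4: s4:0→1
  Δ5: s3:0→1
  Δ6: s0:1→0
  (6Δ to stable)
t=1 Δ0: s1=0 s4=1 s6=0 clk=1 s3=1 s2=1 s0=0 s5=1
  Δ1: clk:1→0
  (1Δ to stable)
t=2 Δ0: s1=0 s4=1 s6=0 clk=0 s3=1 s2=1 s0=0 s5=1
  Δ1: clk:0→1
  Δ2: s6:0→1, s2:1→0
  Δ3: s4:1→0, s5:1→0
  Δ4: s4:0→1, s3:1→0
  Δ5: s3:0→1, s0:0→1
  Δ6: s0:1→0
  (6Δ to stable)
t=3 Δ0: s1=0 s4=1 s6=1 clk=1 s3=1 s2=0 s0=0 s5=0
  Δ1: s1:0→1, clk:1→0
  Δ2: s3:1→0, s5:0→1
  Δ3: s4:1→0, s0:0→1
  Δ4: s3:0→1
  Δ5: s0:1→0
  (5Δ to stable)
t=4 Δ0: s1=1 s4=0 s6=1 clk=0 s3=1 s2=0 s0=0 s5=1
  Δ1: clk:0→1
  (1Δ to stable)
t=5 Δ0: s1=1 s4=0 s6=1 clk=1 s3=1 s2=0 s0=0 s5=1
  Δ1: clk:1→0
  (1Δ to stable)
t=6 Δ0: s1=1 s4=0 s6=1 clk=0 s3=1 s2=0 s0=0 s5=1
  Δ1: s1:1→0, clk:0→1
  Δ2: s6:1→0, s3:1→0, s5:1→0
  Δ3: s0:0→1
  (3Δ to stable)
t=7 Δ0: s1=0 s4=0 s6=0 clk=1 s3=0 s2=0 s0=1 s5=0
  Δ1: clk:1→0
  (1Δ to stable)
t=8 Δ0: s1=0 s4=0 s6=0 clk=0 s3=0 s2=0 s0=1 s5=0
  Δ1: clk:0→1
  Δ2: s2:0→1
  Δ3: s5:0→1
  Δ4: s4:0→1
  Δ5: s3:0→1
  Δ6: s0:1→0
  (6Δ to stable)
t=9 Δ0: s1=0 s4=1 s6=0 clk=1 s3=1 s2=1 s0=0 s5=1
  Δ1: clk:1→0
  (1Δ to stable)
t=10 Δ0: s1=0 s4=1 s6=0 clk=0 s3=1 s2=1 s0=0 s5=1
  Δ1: clk:0→1
  Δ2: s6:0→1, s2:1→0
  Δ3: s4:1→0, s5:1→0
  Δ4: s4:0→1, s3:1→0
  Δ5: s3:0→1, s0:0→1
  Δ6: s0:1→0
  (6Δ to stable)

0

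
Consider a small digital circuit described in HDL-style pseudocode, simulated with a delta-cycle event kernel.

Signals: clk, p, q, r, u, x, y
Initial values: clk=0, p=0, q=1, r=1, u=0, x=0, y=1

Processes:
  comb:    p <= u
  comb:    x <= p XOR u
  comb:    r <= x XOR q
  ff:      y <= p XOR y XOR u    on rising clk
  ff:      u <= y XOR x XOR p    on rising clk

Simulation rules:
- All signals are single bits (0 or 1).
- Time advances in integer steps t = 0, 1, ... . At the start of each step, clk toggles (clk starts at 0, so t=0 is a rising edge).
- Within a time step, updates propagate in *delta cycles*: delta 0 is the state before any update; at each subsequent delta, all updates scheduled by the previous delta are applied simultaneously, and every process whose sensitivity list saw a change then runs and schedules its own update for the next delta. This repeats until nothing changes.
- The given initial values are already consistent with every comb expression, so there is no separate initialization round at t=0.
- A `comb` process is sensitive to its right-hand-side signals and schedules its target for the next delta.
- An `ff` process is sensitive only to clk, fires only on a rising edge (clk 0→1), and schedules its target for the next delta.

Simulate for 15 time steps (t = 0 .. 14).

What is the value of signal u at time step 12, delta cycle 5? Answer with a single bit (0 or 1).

1

t0.Δ0 q=1 r=1 p=0 u=0 y=1 clk=0 x=0
t0.Δ1 q=1 r=1 p=0 u=0 y=1 clk=1 x=0
t0.Δ2 q=1 r=1 p=0 u=1 y=1 clk=1 x=0
t0.Δ3 q=1 r=1 p=1 u=1 y=1 clk=1 x=1
t0.Δ4 q=1 r=0 p=1 u=1 y=1 clk=1 x=0
t0.Δ5 q=1 r=1 p=1 u=1 y=1 clk=1 x=0
t1.Δ0 q=1 r=1 p=1 u=1 y=1 clk=1 x=0
t1.Δ1 q=1 r=1 p=1 u=1 y=1 clk=0 x=0
t2.Δ0 q=1 r=1 p=1 u=1 y=1 clk=0 x=0
t2.Δ1 q=1 r=1 p=1 u=1 y=1 clk=1 x=0
t2.Δ2 q=1 r=1 p=1 u=0 y=1 clk=1 x=0
t2.Δ3 q=1 r=1 p=0 u=0 y=1 clk=1 x=1
t2.Δ4 q=1 r=0 p=0 u=0 y=1 clk=1 x=0
t2.Δ5 q=1 r=1 p=0 u=0 y=1 clk=1 x=0
t3.Δ0 q=1 r=1 p=0 u=0 y=1 clk=1 x=0
t3.Δ1 q=1 r=1 p=0 u=0 y=1 clk=0 x=0
t4.Δ0 q=1 r=1 p=0 u=0 y=1 clk=0 x=0
t4.Δ1 q=1 r=1 p=0 u=0 y=1 clk=1 x=0
t4.Δ2 q=1 r=1 p=0 u=1 y=1 clk=1 x=0
t4.Δ3 q=1 r=1 p=1 u=1 y=1 clk=1 x=1
t4.Δ4 q=1 r=0 p=1 u=1 y=1 clk=1 x=0
t4.Δ5 q=1 r=1 p=1 u=1 y=1 clk=1 x=0
t5.Δ0 q=1 r=1 p=1 u=1 y=1 clk=1 x=0
t5.Δ1 q=1 r=1 p=1 u=1 y=1 clk=0 x=0
t6.Δ0 q=1 r=1 p=1 u=1 y=1 clk=0 x=0
t6.Δ1 q=1 r=1 p=1 u=1 y=1 clk=1 x=0
t6.Δ2 q=1 r=1 p=1 u=0 y=1 clk=1 x=0
t6.Δ3 q=1 r=1 p=0 u=0 y=1 clk=1 x=1
t6.Δ4 q=1 r=0 p=0 u=0 y=1 clk=1 x=0
t6.Δ5 q=1 r=1 p=0 u=0 y=1 clk=1 x=0
t7.Δ0 q=1 r=1 p=0 u=0 y=1 clk=1 x=0
t7.Δ1 q=1 r=1 p=0 u=0 y=1 clk=0 x=0
t8.Δ0 q=1 r=1 p=0 u=0 y=1 clk=0 x=0
t8.Δ1 q=1 r=1 p=0 u=0 y=1 clk=1 x=0
t8.Δ2 q=1 r=1 p=0 u=1 y=1 clk=1 x=0
t8.Δ3 q=1 r=1 p=1 u=1 y=1 clk=1 x=1
t8.Δ4 q=1 r=0 p=1 u=1 y=1 clk=1 x=0
t8.Δ5 q=1 r=1 p=1 u=1 y=1 clk=1 x=0
t9.Δ0 q=1 r=1 p=1 u=1 y=1 clk=1 x=0
t9.Δ1 q=1 r=1 p=1 u=1 y=1 clk=0 x=0
t10.Δ0 q=1 r=1 p=1 u=1 y=1 clk=0 x=0
t10.Δ1 q=1 r=1 p=1 u=1 y=1 clk=1 x=0
t10.Δ2 q=1 r=1 p=1 u=0 y=1 clk=1 x=0
t10.Δ3 q=1 r=1 p=0 u=0 y=1 clk=1 x=1
t10.Δ4 q=1 r=0 p=0 u=0 y=1 clk=1 x=0
t10.Δ5 q=1 r=1 p=0 u=0 y=1 clk=1 x=0
t11.Δ0 q=1 r=1 p=0 u=0 y=1 clk=1 x=0
t11.Δ1 q=1 r=1 p=0 u=0 y=1 clk=0 x=0
t12.Δ0 q=1 r=1 p=0 u=0 y=1 clk=0 x=0
t12.Δ1 q=1 r=1 p=0 u=0 y=1 clk=1 x=0
t12.Δ2 q=1 r=1 p=0 u=1 y=1 clk=1 x=0
t12.Δ3 q=1 r=1 p=1 u=1 y=1 clk=1 x=1
t12.Δ4 q=1 r=0 p=1 u=1 y=1 clk=1 x=0
t12.Δ5 q=1 r=1 p=1 u=1 y=1 clk=1 x=0
t13.Δ0 q=1 r=1 p=1 u=1 y=1 clk=1 x=0
t13.Δ1 q=1 r=1 p=1 u=1 y=1 clk=0 x=0
t14.Δ0 q=1 r=1 p=1 u=1 y=1 clk=0 x=0
t14.Δ1 q=1 r=1 p=1 u=1 y=1 clk=1 x=0
t14.Δ2 q=1 r=1 p=1 u=0 y=1 clk=1 x=0
t14.Δ3 q=1 r=1 p=0 u=0 y=1 clk=1 x=1
t14.Δ4 q=1 r=0 p=0 u=0 y=1 clk=1 x=0
t14.Δ5 q=1 r=1 p=0 u=0 y=1 clk=1 x=0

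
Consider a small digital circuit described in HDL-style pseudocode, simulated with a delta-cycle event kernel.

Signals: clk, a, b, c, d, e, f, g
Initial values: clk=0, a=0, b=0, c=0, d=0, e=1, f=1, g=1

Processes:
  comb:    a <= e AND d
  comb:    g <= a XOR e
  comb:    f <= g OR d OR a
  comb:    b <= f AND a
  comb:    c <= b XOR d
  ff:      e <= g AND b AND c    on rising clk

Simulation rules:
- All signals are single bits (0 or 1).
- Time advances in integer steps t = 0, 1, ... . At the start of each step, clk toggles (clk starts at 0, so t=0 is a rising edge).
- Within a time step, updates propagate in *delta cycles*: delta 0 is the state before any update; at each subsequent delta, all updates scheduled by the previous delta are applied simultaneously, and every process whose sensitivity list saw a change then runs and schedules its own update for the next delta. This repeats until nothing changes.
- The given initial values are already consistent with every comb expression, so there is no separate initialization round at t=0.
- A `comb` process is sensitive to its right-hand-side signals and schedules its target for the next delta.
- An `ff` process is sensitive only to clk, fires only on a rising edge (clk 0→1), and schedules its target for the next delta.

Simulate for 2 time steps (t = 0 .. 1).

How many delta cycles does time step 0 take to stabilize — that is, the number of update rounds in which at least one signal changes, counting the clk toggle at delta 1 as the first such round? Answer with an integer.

t0.Δ0 f=1 c=0 g=1 d=0 a=0 clk=0 e=1 b=0
t0.Δ1 f=1 c=0 g=1 d=0 a=0 clk=1 e=1 b=0
t0.Δ2 f=1 c=0 g=1 d=0 a=0 clk=1 e=0 b=0
t0.Δ3 f=1 c=0 g=0 d=0 a=0 clk=1 e=0 b=0
t0.Δ4 f=0 c=0 g=0 d=0 a=0 clk=1 e=0 b=0
t1.Δ0 f=0 c=0 g=0 d=0 a=0 clk=1 e=0 b=0
t1.Δ1 f=0 c=0 g=0 d=0 a=0 clk=0 e=0 b=0

4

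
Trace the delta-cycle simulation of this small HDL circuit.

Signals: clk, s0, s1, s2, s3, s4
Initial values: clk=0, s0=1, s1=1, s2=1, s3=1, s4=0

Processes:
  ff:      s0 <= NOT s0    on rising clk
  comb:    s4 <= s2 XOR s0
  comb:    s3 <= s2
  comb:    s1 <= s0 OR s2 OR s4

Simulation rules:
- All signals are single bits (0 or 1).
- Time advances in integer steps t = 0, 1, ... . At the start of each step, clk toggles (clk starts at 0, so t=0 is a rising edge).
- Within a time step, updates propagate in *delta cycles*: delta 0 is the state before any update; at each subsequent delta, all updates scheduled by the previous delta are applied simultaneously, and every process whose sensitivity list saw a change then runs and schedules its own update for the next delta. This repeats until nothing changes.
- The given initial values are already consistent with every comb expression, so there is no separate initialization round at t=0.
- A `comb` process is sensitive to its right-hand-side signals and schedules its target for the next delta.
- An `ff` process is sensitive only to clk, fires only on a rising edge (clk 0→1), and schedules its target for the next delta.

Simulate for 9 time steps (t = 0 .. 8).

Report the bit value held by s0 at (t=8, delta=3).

0

t=0 Δ0: s2=1 s4=0 s0=1 s3=1 clk=0 s1=1
  Δ1: clk:0→1
  Δ2: s0:1→0
  Δ3: s4:0→1
  (3Δ to stable)
t=1 Δ0: s2=1 s4=1 s0=0 s3=1 clk=1 s1=1
  Δ1: clk:1→0
  (1Δ to stable)
t=2 Δ0: s2=1 s4=1 s0=0 s3=1 clk=0 s1=1
  Δ1: clk:0→1
  Δ2: s0:0→1
  Δ3: s4:1→0
  (3Δ to stable)
t=3 Δ0: s2=1 s4=0 s0=1 s3=1 clk=1 s1=1
  Δ1: clk:1→0
  (1Δ to stable)
t=4 Δ0: s2=1 s4=0 s0=1 s3=1 clk=0 s1=1
  Δ1: clk:0→1
  Δ2: s0:1→0
  Δ3: s4:0→1
  (3Δ to stable)
t=5 Δ0: s2=1 s4=1 s0=0 s3=1 clk=1 s1=1
  Δ1: clk:1→0
  (1Δ to stable)
t=6 Δ0: s2=1 s4=1 s0=0 s3=1 clk=0 s1=1
  Δ1: clk:0→1
  Δ2: s0:0→1
  Δ3: s4:1→0
  (3Δ to stable)
t=7 Δ0: s2=1 s4=0 s0=1 s3=1 clk=1 s1=1
  Δ1: clk:1→0
  (1Δ to stable)
t=8 Δ0: s2=1 s4=0 s0=1 s3=1 clk=0 s1=1
  Δ1: clk:0→1
  Δ2: s0:1→0
  Δ3: s4:0→1
  (3Δ to stable)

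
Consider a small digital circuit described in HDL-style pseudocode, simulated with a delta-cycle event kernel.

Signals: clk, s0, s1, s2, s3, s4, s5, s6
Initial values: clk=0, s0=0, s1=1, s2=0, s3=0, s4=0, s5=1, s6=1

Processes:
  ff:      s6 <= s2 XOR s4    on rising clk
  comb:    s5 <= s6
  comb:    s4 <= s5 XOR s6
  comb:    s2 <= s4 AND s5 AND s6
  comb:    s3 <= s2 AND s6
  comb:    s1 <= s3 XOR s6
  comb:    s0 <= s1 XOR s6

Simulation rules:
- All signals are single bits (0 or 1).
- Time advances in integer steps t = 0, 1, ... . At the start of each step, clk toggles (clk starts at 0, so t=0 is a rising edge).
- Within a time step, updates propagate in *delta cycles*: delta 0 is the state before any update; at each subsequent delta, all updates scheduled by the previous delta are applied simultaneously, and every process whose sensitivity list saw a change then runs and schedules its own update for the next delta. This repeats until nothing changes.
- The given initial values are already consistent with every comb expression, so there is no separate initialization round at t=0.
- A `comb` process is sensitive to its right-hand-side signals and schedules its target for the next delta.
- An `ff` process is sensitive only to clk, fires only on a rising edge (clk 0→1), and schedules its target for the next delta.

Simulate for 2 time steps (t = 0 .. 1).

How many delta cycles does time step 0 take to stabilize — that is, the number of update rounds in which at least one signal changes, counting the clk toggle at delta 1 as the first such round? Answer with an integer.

[bits: s5,s4,s6,s0,clk,s3,s1,s2]
t=0: Δ0=10100010 Δ1=10101010 Δ2=10001010 Δ3=01011000 Δ4=00001000 | 4Δ
t=1: Δ0=00001000 Δ1=00000000 | 1Δ

4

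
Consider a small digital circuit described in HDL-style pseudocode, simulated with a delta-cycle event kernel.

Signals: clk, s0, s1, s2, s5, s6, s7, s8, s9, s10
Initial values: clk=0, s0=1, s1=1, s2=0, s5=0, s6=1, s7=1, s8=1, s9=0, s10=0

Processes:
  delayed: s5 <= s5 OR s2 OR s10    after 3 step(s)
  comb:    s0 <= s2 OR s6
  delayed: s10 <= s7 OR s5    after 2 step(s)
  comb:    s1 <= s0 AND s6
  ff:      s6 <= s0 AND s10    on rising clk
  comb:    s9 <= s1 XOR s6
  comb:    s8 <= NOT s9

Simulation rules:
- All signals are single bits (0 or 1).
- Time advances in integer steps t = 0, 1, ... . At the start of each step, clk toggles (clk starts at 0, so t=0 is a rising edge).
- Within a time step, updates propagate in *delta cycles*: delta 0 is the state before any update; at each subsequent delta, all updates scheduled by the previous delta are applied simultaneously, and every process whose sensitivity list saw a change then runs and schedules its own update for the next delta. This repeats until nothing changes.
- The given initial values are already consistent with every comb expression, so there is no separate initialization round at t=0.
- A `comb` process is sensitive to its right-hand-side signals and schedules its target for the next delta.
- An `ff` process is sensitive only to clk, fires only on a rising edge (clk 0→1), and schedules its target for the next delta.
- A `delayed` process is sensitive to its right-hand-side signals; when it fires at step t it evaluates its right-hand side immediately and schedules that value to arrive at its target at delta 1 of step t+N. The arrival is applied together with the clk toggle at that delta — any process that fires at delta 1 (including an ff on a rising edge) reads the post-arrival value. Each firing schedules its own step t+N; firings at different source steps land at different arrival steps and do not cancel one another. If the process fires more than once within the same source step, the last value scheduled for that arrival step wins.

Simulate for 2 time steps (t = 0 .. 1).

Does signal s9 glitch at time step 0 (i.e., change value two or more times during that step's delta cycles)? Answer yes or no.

yes

t0.Δ0 s5=0 s8=1 s2=0 s0=1 s7=1 clk=0 s10=0 s1=1 s6=1 s9=0
t0.Δ1 s5=0 s8=1 s2=0 s0=1 s7=1 clk=1 s10=0 s1=1 s6=1 s9=0
t0.Δ2 s5=0 s8=1 s2=0 s0=1 s7=1 clk=1 s10=0 s1=1 s6=0 s9=0
t0.Δ3 s5=0 s8=1 s2=0 s0=0 s7=1 clk=1 s10=0 s1=0 s6=0 s9=1
t0.Δ4 s5=0 s8=0 s2=0 s0=0 s7=1 clk=1 s10=0 s1=0 s6=0 s9=0
t0.Δ5 s5=0 s8=1 s2=0 s0=0 s7=1 clk=1 s10=0 s1=0 s6=0 s9=0
t1.Δ0 s5=0 s8=1 s2=0 s0=0 s7=1 clk=1 s10=0 s1=0 s6=0 s9=0
t1.Δ1 s5=0 s8=1 s2=0 s0=0 s7=1 clk=0 s10=0 s1=0 s6=0 s9=0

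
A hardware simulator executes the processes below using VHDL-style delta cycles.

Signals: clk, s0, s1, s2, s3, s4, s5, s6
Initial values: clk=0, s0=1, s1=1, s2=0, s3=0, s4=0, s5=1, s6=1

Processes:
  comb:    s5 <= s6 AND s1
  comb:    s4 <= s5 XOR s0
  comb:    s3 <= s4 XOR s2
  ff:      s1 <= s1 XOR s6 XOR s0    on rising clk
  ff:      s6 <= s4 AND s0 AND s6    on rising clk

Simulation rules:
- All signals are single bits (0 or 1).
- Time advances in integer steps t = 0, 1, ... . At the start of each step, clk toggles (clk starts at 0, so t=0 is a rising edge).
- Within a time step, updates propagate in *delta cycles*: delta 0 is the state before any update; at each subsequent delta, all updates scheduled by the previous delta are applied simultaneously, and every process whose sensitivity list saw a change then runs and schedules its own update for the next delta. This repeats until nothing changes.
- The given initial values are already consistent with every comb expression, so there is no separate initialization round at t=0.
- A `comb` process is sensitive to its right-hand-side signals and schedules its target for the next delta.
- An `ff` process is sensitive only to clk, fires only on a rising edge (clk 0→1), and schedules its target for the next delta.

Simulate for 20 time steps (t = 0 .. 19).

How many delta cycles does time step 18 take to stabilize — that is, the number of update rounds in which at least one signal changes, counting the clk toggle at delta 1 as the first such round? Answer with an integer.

t0.Δ0 s2=0 s0=1 s3=0 s5=1 clk=0 s6=1 s1=1 s4=0
t0.Δ1 s2=0 s0=1 s3=0 s5=1 clk=1 s6=1 s1=1 s4=0
t0.Δ2 s2=0 s0=1 s3=0 s5=1 clk=1 s6=0 s1=1 s4=0
t0.Δ3 s2=0 s0=1 s3=0 s5=0 clk=1 s6=0 s1=1 s4=0
t0.Δ4 s2=0 s0=1 s3=0 s5=0 clk=1 s6=0 s1=1 s4=1
t0.Δ5 s2=0 s0=1 s3=1 s5=0 clk=1 s6=0 s1=1 s4=1
t1.Δ0 s2=0 s0=1 s3=1 s5=0 clk=1 s6=0 s1=1 s4=1
t1.Δ1 s2=0 s0=1 s3=1 s5=0 clk=0 s6=0 s1=1 s4=1
t2.Δ0 s2=0 s0=1 s3=1 s5=0 clk=0 s6=0 s1=1 s4=1
t2.Δ1 s2=0 s0=1 s3=1 s5=0 clk=1 s6=0 s1=1 s4=1
t2.Δ2 s2=0 s0=1 s3=1 s5=0 clk=1 s6=0 s1=0 s4=1
t3.Δ0 s2=0 s0=1 s3=1 s5=0 clk=1 s6=0 s1=0 s4=1
t3.Δ1 s2=0 s0=1 s3=1 s5=0 clk=0 s6=0 s1=0 s4=1
t4.Δ0 s2=0 s0=1 s3=1 s5=0 clk=0 s6=0 s1=0 s4=1
t4.Δ1 s2=0 s0=1 s3=1 s5=0 clk=1 s6=0 s1=0 s4=1
t4.Δ2 s2=0 s0=1 s3=1 s5=0 clk=1 s6=0 s1=1 s4=1
t5.Δ0 s2=0 s0=1 s3=1 s5=0 clk=1 s6=0 s1=1 s4=1
t5.Δ1 s2=0 s0=1 s3=1 s5=0 clk=0 s6=0 s1=1 s4=1
t6.Δ0 s2=0 s0=1 s3=1 s5=0 clk=0 s6=0 s1=1 s4=1
t6.Δ1 s2=0 s0=1 s3=1 s5=0 clk=1 s6=0 s1=1 s4=1
t6.Δ2 s2=0 s0=1 s3=1 s5=0 clk=1 s6=0 s1=0 s4=1
t7.Δ0 s2=0 s0=1 s3=1 s5=0 clk=1 s6=0 s1=0 s4=1
t7.Δ1 s2=0 s0=1 s3=1 s5=0 clk=0 s6=0 s1=0 s4=1
t8.Δ0 s2=0 s0=1 s3=1 s5=0 clk=0 s6=0 s1=0 s4=1
t8.Δ1 s2=0 s0=1 s3=1 s5=0 clk=1 s6=0 s1=0 s4=1
t8.Δ2 s2=0 s0=1 s3=1 s5=0 clk=1 s6=0 s1=1 s4=1
t9.Δ0 s2=0 s0=1 s3=1 s5=0 clk=1 s6=0 s1=1 s4=1
t9.Δ1 s2=0 s0=1 s3=1 s5=0 clk=0 s6=0 s1=1 s4=1
t10.Δ0 s2=0 s0=1 s3=1 s5=0 clk=0 s6=0 s1=1 s4=1
t10.Δ1 s2=0 s0=1 s3=1 s5=0 clk=1 s6=0 s1=1 s4=1
t10.Δ2 s2=0 s0=1 s3=1 s5=0 clk=1 s6=0 s1=0 s4=1
t11.Δ0 s2=0 s0=1 s3=1 s5=0 clk=1 s6=0 s1=0 s4=1
t11.Δ1 s2=0 s0=1 s3=1 s5=0 clk=0 s6=0 s1=0 s4=1
t12.Δ0 s2=0 s0=1 s3=1 s5=0 clk=0 s6=0 s1=0 s4=1
t12.Δ1 s2=0 s0=1 s3=1 s5=0 clk=1 s6=0 s1=0 s4=1
t12.Δ2 s2=0 s0=1 s3=1 s5=0 clk=1 s6=0 s1=1 s4=1
t13.Δ0 s2=0 s0=1 s3=1 s5=0 clk=1 s6=0 s1=1 s4=1
t13.Δ1 s2=0 s0=1 s3=1 s5=0 clk=0 s6=0 s1=1 s4=1
t14.Δ0 s2=0 s0=1 s3=1 s5=0 clk=0 s6=0 s1=1 s4=1
t14.Δ1 s2=0 s0=1 s3=1 s5=0 clk=1 s6=0 s1=1 s4=1
t14.Δ2 s2=0 s0=1 s3=1 s5=0 clk=1 s6=0 s1=0 s4=1
t15.Δ0 s2=0 s0=1 s3=1 s5=0 clk=1 s6=0 s1=0 s4=1
t15.Δ1 s2=0 s0=1 s3=1 s5=0 clk=0 s6=0 s1=0 s4=1
t16.Δ0 s2=0 s0=1 s3=1 s5=0 clk=0 s6=0 s1=0 s4=1
t16.Δ1 s2=0 s0=1 s3=1 s5=0 clk=1 s6=0 s1=0 s4=1
t16.Δ2 s2=0 s0=1 s3=1 s5=0 clk=1 s6=0 s1=1 s4=1
t17.Δ0 s2=0 s0=1 s3=1 s5=0 clk=1 s6=0 s1=1 s4=1
t17.Δ1 s2=0 s0=1 s3=1 s5=0 clk=0 s6=0 s1=1 s4=1
t18.Δ0 s2=0 s0=1 s3=1 s5=0 clk=0 s6=0 s1=1 s4=1
t18.Δ1 s2=0 s0=1 s3=1 s5=0 clk=1 s6=0 s1=1 s4=1
t18.Δ2 s2=0 s0=1 s3=1 s5=0 clk=1 s6=0 s1=0 s4=1
t19.Δ0 s2=0 s0=1 s3=1 s5=0 clk=1 s6=0 s1=0 s4=1
t19.Δ1 s2=0 s0=1 s3=1 s5=0 clk=0 s6=0 s1=0 s4=1

2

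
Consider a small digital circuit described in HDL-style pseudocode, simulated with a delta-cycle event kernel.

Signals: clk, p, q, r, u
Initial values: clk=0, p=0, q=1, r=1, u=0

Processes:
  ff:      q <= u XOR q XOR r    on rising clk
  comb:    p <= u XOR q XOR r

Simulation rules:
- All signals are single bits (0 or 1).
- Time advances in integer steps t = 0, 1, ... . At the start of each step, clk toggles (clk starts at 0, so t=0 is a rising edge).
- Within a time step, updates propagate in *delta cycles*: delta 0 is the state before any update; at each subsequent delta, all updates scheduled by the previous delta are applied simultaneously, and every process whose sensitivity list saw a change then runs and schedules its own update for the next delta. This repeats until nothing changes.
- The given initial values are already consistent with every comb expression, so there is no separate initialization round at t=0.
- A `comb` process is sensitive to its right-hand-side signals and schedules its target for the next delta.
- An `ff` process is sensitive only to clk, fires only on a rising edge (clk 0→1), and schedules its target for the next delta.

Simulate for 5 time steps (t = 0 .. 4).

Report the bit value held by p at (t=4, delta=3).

1

t=0 Δ0: clk=0 q=1 r=1 u=0 p=0
  Δ1: clk:0→1
  Δ2: q:1→0
  Δ3: p:0→1
  (3Δ to stable)
t=1 Δ0: clk=1 q=0 r=1 u=0 p=1
  Δ1: clk:1→0
  (1Δ to stable)
t=2 Δ0: clk=0 q=0 r=1 u=0 p=1
  Δ1: clk:0→1
  Δ2: q:0→1
  Δ3: p:1→0
  (3Δ to stable)
t=3 Δ0: clk=1 q=1 r=1 u=0 p=0
  Δ1: clk:1→0
  (1Δ to stable)
t=4 Δ0: clk=0 q=1 r=1 u=0 p=0
  Δ1: clk:0→1
  Δ2: q:1→0
  Δ3: p:0→1
  (3Δ to stable)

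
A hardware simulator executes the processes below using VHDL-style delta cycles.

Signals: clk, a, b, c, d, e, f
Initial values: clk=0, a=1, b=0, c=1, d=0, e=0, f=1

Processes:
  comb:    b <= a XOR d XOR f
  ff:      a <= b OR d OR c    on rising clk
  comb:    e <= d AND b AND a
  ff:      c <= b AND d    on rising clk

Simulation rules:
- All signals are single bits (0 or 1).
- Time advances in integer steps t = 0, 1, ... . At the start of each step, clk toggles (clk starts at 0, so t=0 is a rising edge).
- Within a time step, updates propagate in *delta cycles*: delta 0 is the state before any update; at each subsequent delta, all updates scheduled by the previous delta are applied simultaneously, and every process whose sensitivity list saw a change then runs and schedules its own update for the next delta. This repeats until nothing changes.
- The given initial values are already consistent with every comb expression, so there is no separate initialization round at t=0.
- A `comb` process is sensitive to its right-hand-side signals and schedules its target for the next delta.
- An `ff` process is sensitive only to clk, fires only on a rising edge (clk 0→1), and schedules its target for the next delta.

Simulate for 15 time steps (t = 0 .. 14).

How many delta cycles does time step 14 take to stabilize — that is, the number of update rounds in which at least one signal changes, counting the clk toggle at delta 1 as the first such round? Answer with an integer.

3

[bits: c,d,a,f,clk,e,b]
t=0: Δ0=1011000 Δ1=1011100 Δ2=0011100 | 2Δ
t=1: Δ0=0011100 Δ1=0011000 | 1Δ
t=2: Δ0=0011000 Δ1=0011100 Δ2=0001100 Δ3=0001101 | 3Δ
t=3: Δ0=0001101 Δ1=0001001 | 1Δ
t=4: Δ0=0001001 Δ1=0001101 Δ2=0011101 Δ3=0011100 | 3Δ
t=5: Δ0=0011100 Δ1=0011000 | 1Δ
t=6: Δ0=0011000 Δ1=0011100 Δ2=0001100 Δ3=0001101 | 3Δ
t=7: Δ0=0001101 Δ1=0001001 | 1Δ
t=8: Δ0=0001001 Δ1=0001101 Δ2=0011101 Δ3=0011100 | 3Δ
t=9: Δ0=0011100 Δ1=0011000 | 1Δ
t=10: Δ0=0011000 Δ1=0011100 Δ2=0001100 Δ3=0001101 | 3Δ
t=11: Δ0=0001101 Δ1=0001001 | 1Δ
t=12: Δ0=0001001 Δ1=0001101 Δ2=0011101 Δ3=0011100 | 3Δ
t=13: Δ0=0011100 Δ1=0011000 | 1Δ
t=14: Δ0=0011000 Δ1=0011100 Δ2=0001100 Δ3=0001101 | 3Δ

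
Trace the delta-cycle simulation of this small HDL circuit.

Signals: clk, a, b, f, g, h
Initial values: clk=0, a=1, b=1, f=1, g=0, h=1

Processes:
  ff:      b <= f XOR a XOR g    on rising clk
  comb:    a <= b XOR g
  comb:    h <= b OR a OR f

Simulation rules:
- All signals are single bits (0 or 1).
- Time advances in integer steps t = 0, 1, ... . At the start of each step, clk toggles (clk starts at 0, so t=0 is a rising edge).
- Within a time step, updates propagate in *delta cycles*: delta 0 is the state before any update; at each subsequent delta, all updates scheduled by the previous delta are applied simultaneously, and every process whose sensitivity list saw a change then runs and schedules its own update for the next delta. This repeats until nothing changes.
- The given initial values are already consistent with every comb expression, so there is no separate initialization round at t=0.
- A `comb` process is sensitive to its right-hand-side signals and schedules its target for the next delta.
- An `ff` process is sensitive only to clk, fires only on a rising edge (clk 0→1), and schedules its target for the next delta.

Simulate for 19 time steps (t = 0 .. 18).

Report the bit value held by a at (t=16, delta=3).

t=0 Δ0: f=1 b=1 a=1 h=1 clk=0 g=0
  Δ1: clk:0→1
  Δ2: b:1→0
  Δ3: a:1→0
  (3Δ to stable)
t=1 Δ0: f=1 b=0 a=0 h=1 clk=1 g=0
  Δ1: clk:1→0
  (1Δ to stable)
t=2 Δ0: f=1 b=0 a=0 h=1 clk=0 g=0
  Δ1: clk:0→1
  Δ2: b:0→1
  Δ3: a:0→1
  (3Δ to stable)
t=3 Δ0: f=1 b=1 a=1 h=1 clk=1 g=0
  Δ1: clk:1→0
  (1Δ to stable)
t=4 Δ0: f=1 b=1 a=1 h=1 clk=0 g=0
  Δ1: clk:0→1
  Δ2: b:1→0
  Δ3: a:1→0
  (3Δ to stable)
t=5 Δ0: f=1 b=0 a=0 h=1 clk=1 g=0
  Δ1: clk:1→0
  (1Δ to stable)
t=6 Δ0: f=1 b=0 a=0 h=1 clk=0 g=0
  Δ1: clk:0→1
  Δ2: b:0→1
  Δ3: a:0→1
  (3Δ to stable)
t=7 Δ0: f=1 b=1 a=1 h=1 clk=1 g=0
  Δ1: clk:1→0
  (1Δ to stable)
t=8 Δ0: f=1 b=1 a=1 h=1 clk=0 g=0
  Δ1: clk:0→1
  Δ2: b:1→0
  Δ3: a:1→0
  (3Δ to stable)
t=9 Δ0: f=1 b=0 a=0 h=1 clk=1 g=0
  Δ1: clk:1→0
  (1Δ to stable)
t=10 Δ0: f=1 b=0 a=0 h=1 clk=0 g=0
  Δ1: clk:0→1
  Δ2: b:0→1
  Δ3: a:0→1
  (3Δ to stable)
t=11 Δ0: f=1 b=1 a=1 h=1 clk=1 g=0
  Δ1: clk:1→0
  (1Δ to stable)
t=12 Δ0: f=1 b=1 a=1 h=1 clk=0 g=0
  Δ1: clk:0→1
  Δ2: b:1→0
  Δ3: a:1→0
  (3Δ to stable)
t=13 Δ0: f=1 b=0 a=0 h=1 clk=1 g=0
  Δ1: clk:1→0
  (1Δ to stable)
t=14 Δ0: f=1 b=0 a=0 h=1 clk=0 g=0
  Δ1: clk:0→1
  Δ2: b:0→1
  Δ3: a:0→1
  (3Δ to stable)
t=15 Δ0: f=1 b=1 a=1 h=1 clk=1 g=0
  Δ1: clk:1→0
  (1Δ to stable)
t=16 Δ0: f=1 b=1 a=1 h=1 clk=0 g=0
  Δ1: clk:0→1
  Δ2: b:1→0
  Δ3: a:1→0
  (3Δ to stable)
t=17 Δ0: f=1 b=0 a=0 h=1 clk=1 g=0
  Δ1: clk:1→0
  (1Δ to stable)
t=18 Δ0: f=1 b=0 a=0 h=1 clk=0 g=0
  Δ1: clk:0→1
  Δ2: b:0→1
  Δ3: a:0→1
  (3Δ to stable)

0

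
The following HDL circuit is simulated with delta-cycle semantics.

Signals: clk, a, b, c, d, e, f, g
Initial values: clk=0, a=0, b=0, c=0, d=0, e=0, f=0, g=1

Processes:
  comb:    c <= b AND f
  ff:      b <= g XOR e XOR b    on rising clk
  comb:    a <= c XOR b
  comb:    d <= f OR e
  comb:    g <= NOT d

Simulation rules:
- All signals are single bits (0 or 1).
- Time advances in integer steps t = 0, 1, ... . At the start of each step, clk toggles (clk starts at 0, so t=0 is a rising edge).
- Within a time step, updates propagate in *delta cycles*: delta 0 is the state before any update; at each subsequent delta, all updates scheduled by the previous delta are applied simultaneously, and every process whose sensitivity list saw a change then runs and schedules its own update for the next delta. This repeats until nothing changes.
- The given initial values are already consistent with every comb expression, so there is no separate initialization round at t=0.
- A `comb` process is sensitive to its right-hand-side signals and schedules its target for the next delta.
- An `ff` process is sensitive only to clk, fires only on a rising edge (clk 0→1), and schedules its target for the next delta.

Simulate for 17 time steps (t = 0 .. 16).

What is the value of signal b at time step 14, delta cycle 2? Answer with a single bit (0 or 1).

0

[bits: f,g,clk,c,e,a,d,b]
t=0: Δ0=01000000 Δ1=01100000 Δ2=01100001 Δ3=01100101 | 3Δ
t=1: Δ0=01100101 Δ1=01000101 | 1Δ
t=2: Δ0=01000101 Δ1=01100101 Δ2=01100100 Δ3=01100000 | 3Δ
t=3: Δ0=01100000 Δ1=01000000 | 1Δ
t=4: Δ0=01000000 Δ1=01100000 Δ2=01100001 Δ3=01100101 | 3Δ
t=5: Δ0=01100101 Δ1=01000101 | 1Δ
t=6: Δ0=01000101 Δ1=01100101 Δ2=01100100 Δ3=01100000 | 3Δ
t=7: Δ0=01100000 Δ1=01000000 | 1Δ
t=8: Δ0=01000000 Δ1=01100000 Δ2=01100001 Δ3=01100101 | 3Δ
t=9: Δ0=01100101 Δ1=01000101 | 1Δ
t=10: Δ0=01000101 Δ1=01100101 Δ2=01100100 Δ3=01100000 | 3Δ
t=11: Δ0=01100000 Δ1=01000000 | 1Δ
t=12: Δ0=01000000 Δ1=01100000 Δ2=01100001 Δ3=01100101 | 3Δ
t=13: Δ0=01100101 Δ1=01000101 | 1Δ
t=14: Δ0=01000101 Δ1=01100101 Δ2=01100100 Δ3=01100000 | 3Δ
t=15: Δ0=01100000 Δ1=01000000 | 1Δ
t=16: Δ0=01000000 Δ1=01100000 Δ2=01100001 Δ3=01100101 | 3Δ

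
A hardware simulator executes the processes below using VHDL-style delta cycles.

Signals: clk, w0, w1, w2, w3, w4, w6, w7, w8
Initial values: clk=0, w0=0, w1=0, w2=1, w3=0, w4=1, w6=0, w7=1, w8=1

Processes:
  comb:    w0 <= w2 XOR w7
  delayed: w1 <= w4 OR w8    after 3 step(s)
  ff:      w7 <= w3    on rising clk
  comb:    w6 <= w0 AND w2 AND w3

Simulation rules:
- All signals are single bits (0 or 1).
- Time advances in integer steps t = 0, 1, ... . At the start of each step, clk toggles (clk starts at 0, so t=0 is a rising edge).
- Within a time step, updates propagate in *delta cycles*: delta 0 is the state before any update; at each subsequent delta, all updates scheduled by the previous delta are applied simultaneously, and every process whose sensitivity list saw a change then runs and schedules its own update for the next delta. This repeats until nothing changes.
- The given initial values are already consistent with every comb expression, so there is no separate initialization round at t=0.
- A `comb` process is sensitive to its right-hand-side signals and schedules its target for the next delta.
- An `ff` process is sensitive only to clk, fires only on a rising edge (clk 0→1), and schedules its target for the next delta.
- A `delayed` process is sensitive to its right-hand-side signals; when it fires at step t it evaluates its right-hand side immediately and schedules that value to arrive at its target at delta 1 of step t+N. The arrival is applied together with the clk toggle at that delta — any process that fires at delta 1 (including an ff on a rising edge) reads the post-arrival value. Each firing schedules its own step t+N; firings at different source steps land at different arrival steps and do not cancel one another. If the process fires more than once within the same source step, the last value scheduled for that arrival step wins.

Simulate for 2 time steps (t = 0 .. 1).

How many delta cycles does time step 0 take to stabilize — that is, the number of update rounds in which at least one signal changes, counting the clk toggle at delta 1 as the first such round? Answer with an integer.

3

[bits: w6,w7,clk,w4,w8,w2,w1,w3,w0]
t=0: Δ0=010111000 Δ1=011111000 Δ2=001111000 Δ3=001111001 | 3Δ
t=1: Δ0=001111001 Δ1=000111001 | 1Δ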